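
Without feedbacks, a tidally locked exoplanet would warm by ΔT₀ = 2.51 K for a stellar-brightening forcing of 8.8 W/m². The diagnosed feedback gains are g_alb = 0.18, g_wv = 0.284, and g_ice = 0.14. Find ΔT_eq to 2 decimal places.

Total gain g = 0.18 + 0.284 + 0.14 = 0.604.
Amplification A = 1/(1 − 0.604) = 2.525.
ΔT = 2.51 × 2.525 = 6.34 K.

6.34 K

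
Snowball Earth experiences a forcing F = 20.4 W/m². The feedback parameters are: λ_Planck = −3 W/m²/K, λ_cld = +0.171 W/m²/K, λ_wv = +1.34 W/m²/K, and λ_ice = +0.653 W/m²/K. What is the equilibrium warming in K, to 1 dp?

24.4 K

Net feedback parameter λ = (−3) + (+0.171) + (+1.34) + (+0.653) = -0.836 W/m²/K.
ΔT = −F/λ = −20.4/(-0.836) = 24.4 K.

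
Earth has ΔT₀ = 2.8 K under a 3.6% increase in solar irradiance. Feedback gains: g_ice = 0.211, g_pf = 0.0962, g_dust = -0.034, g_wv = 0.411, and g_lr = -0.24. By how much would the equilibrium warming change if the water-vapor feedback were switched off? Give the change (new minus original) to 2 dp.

Original: g = 0.4442, ΔT = 2.8/(1−0.4442) = 5.0378 K.
Without water-vapor: g' = 0.0332, ΔT' = 2.8/(1−0.0332) = 2.8962 K.
Change = 2.8962 − 5.0378 = -2.14 K.

-2.14 K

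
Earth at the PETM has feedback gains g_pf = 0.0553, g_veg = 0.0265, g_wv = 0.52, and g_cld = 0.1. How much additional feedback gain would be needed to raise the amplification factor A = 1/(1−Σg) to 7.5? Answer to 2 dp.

Current total gain = 0.7018.
Target gain for A = 7.5: g* = 1 − 1/7.5 = 0.8667.
Additional gain needed = 0.8667 − 0.7018 = 0.16.

0.16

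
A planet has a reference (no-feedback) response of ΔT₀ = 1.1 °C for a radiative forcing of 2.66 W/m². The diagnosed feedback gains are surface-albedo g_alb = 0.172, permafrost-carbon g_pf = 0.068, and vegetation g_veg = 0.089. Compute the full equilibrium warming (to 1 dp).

Total gain g = 0.172 + 0.068 + 0.089 = 0.329.
Amplification A = 1/(1 − 0.329) = 1.49.
ΔT = 1.1 × 1.49 = 1.6 °C.

1.6 °C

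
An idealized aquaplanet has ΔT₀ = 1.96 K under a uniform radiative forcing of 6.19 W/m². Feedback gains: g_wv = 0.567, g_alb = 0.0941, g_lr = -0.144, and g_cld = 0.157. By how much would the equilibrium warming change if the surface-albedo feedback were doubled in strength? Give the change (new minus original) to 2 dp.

Original: g = 0.6741, ΔT = 1.96/(1−0.6741) = 6.0141 K.
With doubled surface-albedo: g' = 0.7682, ΔT' = 1.96/(1−0.7682) = 8.4556 K.
Change = 8.4556 − 6.0141 = 2.44 K.

2.44 K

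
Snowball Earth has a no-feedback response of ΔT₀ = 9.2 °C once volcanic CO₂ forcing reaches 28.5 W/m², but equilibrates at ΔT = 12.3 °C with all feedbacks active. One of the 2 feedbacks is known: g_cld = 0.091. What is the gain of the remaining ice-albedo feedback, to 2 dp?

Amplification A = ΔT/ΔT₀ = 12.3/9.2 = 1.337.
Total gain g = 1 − 1/A = 1 − 1/1.337 = 0.2521.
The known gain is 0.091.
g_ice = 0.2521 − 0.091 = 0.16.

0.16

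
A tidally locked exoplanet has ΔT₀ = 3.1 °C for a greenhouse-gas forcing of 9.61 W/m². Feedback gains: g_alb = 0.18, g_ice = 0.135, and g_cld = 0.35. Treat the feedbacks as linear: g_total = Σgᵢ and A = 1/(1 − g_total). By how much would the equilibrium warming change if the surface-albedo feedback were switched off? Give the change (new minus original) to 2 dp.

-3.23 °C

Original: g = 0.665, ΔT = 3.1/(1−0.665) = 9.2537 °C.
Without surface-albedo: g' = 0.485, ΔT' = 3.1/(1−0.485) = 6.0194 °C.
Change = 6.0194 − 9.2537 = -3.23 °C.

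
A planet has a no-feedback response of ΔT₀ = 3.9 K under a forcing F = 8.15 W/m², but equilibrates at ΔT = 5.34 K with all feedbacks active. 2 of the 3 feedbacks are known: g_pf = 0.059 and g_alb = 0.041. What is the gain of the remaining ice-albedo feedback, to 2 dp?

Amplification A = ΔT/ΔT₀ = 5.34/3.9 = 1.369.
Total gain g = 1 − 1/A = 1 − 1/1.369 = 0.2695.
Known gains sum to 0.059 + 0.041 = 0.1.
g_ice = 0.2695 − 0.1 = 0.17.

0.17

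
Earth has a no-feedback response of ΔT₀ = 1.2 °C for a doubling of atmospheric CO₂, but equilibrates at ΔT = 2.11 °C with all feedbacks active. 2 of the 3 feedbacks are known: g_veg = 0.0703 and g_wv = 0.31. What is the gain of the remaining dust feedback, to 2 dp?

Amplification A = ΔT/ΔT₀ = 2.11/1.2 = 1.758.
Total gain g = 1 − 1/A = 1 − 1/1.758 = 0.4312.
Known gains sum to 0.0703 + 0.31 = 0.3803.
g_dust = 0.4312 − 0.3803 = 0.05.

0.05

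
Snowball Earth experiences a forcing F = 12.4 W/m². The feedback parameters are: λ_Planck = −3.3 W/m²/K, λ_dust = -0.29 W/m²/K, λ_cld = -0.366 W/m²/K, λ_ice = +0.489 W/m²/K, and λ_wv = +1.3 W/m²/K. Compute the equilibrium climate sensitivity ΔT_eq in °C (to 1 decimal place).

5.7 °C

Net feedback parameter λ = (−3.3) + (-0.29) + (-0.366) + (+0.489) + (+1.3) = -2.167 W/m²/K.
ΔT = −F/λ = −12.4/(-2.167) = 5.7 °C.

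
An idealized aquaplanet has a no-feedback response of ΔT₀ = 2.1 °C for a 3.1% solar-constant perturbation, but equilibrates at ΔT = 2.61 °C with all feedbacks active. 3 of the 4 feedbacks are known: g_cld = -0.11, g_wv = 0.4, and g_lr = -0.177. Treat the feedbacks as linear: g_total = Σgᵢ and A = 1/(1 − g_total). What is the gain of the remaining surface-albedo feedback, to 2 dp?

0.08

Amplification A = ΔT/ΔT₀ = 2.61/2.1 = 1.243.
Total gain g = 1 − 1/A = 1 − 1/1.243 = 0.1955.
Known gains sum to -0.11 + 0.4 − 0.177 = 0.113.
g_alb = 0.1955 − 0.113 = 0.08.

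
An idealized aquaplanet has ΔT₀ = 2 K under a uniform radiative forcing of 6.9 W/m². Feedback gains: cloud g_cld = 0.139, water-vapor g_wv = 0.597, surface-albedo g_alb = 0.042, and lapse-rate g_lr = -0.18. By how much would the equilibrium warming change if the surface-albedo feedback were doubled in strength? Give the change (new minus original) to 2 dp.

Original: g = 0.598, ΔT = 2/(1−0.598) = 4.9751 K.
With doubled surface-albedo: g' = 0.64, ΔT' = 2/(1−0.64) = 5.5556 K.
Change = 5.5556 − 4.9751 = 0.58 K.

0.58 K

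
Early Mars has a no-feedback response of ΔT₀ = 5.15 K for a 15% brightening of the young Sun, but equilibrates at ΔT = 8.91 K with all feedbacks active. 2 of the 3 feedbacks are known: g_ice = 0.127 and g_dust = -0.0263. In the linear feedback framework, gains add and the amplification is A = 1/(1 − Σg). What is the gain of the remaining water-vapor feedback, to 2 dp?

0.32

Amplification A = ΔT/ΔT₀ = 8.91/5.15 = 1.73.
Total gain g = 1 − 1/A = 1 − 1/1.73 = 0.422.
Known gains sum to 0.127 − 0.0263 = 0.1007.
g_wv = 0.422 − 0.1007 = 0.32.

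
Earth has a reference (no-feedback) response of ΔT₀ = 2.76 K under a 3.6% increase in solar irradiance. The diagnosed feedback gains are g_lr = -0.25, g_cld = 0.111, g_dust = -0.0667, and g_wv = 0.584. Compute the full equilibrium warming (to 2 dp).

4.44 K

Total gain g = -0.25 + 0.111 − 0.0667 + 0.584 = 0.3783.
Amplification A = 1/(1 − 0.3783) = 1.608.
ΔT = 2.76 × 1.608 = 4.44 K.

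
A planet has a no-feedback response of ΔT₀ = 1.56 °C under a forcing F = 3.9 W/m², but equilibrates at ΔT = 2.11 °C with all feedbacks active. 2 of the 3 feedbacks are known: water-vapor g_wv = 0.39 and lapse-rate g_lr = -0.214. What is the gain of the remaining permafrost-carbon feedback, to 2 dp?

0.08

Amplification A = ΔT/ΔT₀ = 2.11/1.56 = 1.353.
Total gain g = 1 − 1/A = 1 − 1/1.353 = 0.2609.
Known gains sum to 0.39 − 0.214 = 0.176.
g_pf = 0.2609 − 0.176 = 0.08.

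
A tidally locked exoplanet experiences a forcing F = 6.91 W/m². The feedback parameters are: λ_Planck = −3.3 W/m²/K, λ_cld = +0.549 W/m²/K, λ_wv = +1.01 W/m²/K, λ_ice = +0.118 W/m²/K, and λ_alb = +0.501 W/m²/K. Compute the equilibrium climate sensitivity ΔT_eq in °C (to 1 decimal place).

Net feedback parameter λ = (−3.3) + (+0.549) + (+1.01) + (+0.118) + (+0.501) = -1.122 W/m²/K.
ΔT = −F/λ = −6.91/(-1.122) = 6.2 °C.

6.2 °C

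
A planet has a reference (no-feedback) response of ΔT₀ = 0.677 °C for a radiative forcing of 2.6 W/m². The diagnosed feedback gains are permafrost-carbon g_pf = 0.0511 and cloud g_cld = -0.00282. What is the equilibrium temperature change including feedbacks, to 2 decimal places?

0.71 °C

Total gain g = 0.0511 − 0.00282 = 0.04828.
Amplification A = 1/(1 − 0.04828) = 1.051.
ΔT = 0.677 × 1.051 = 0.71 °C.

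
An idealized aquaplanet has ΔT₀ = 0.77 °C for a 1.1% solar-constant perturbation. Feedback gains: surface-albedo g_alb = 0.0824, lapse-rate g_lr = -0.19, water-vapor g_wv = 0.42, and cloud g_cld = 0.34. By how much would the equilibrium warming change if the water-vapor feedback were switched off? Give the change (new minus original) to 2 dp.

Original: g = 0.6524, ΔT = 0.77/(1−0.6524) = 2.2152 °C.
Without water-vapor: g' = 0.2324, ΔT' = 0.77/(1−0.2324) = 1.0031 °C.
Change = 1.0031 − 2.2152 = -1.21 °C.

-1.21 °C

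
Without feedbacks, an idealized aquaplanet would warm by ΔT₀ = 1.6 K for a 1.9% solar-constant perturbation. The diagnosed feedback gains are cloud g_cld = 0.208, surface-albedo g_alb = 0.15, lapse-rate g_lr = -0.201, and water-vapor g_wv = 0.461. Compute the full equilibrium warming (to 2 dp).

Total gain g = 0.208 + 0.15 − 0.201 + 0.461 = 0.618.
Amplification A = 1/(1 − 0.618) = 2.618.
ΔT = 1.6 × 2.618 = 4.19 K.

4.19 K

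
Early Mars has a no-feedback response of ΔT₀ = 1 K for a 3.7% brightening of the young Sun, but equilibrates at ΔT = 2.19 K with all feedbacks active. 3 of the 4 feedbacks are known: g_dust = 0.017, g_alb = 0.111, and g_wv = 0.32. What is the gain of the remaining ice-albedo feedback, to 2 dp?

Amplification A = ΔT/ΔT₀ = 2.19/1 = 2.19.
Total gain g = 1 − 1/A = 1 − 1/2.19 = 0.5434.
Known gains sum to 0.017 + 0.111 + 0.32 = 0.448.
g_ice = 0.5434 − 0.448 = 0.10.

0.10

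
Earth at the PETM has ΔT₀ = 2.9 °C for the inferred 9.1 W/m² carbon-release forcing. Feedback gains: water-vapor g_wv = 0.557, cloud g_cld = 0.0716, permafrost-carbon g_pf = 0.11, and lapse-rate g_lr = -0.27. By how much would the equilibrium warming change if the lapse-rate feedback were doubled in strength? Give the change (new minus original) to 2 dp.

-1.84 °C

Original: g = 0.4686, ΔT = 2.9/(1−0.4686) = 5.4573 °C.
With doubled lapse-rate: g' = 0.1986, ΔT' = 2.9/(1−0.1986) = 3.6187 °C.
Change = 3.6187 − 5.4573 = -1.84 °C.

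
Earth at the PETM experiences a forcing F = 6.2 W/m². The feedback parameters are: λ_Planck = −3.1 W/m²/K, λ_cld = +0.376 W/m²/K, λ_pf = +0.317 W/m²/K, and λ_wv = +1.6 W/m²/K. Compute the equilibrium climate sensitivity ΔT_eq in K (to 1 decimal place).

7.7 K

Net feedback parameter λ = (−3.1) + (+0.376) + (+0.317) + (+1.6) = -0.807 W/m²/K.
ΔT = −F/λ = −6.2/(-0.807) = 7.7 K.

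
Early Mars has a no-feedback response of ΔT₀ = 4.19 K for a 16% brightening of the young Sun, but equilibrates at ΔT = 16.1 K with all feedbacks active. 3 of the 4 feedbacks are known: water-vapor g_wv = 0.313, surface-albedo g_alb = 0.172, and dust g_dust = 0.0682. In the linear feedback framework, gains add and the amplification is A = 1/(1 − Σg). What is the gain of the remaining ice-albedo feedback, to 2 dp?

0.19

Amplification A = ΔT/ΔT₀ = 16.1/4.19 = 3.842.
Total gain g = 1 − 1/A = 1 − 1/3.842 = 0.7397.
Known gains sum to 0.313 + 0.172 + 0.0682 = 0.5532.
g_ice = 0.7397 − 0.5532 = 0.19.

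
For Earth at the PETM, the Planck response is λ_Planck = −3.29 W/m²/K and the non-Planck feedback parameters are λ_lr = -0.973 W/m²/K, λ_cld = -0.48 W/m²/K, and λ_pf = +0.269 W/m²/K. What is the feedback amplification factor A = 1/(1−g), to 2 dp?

0.74

Convert to gains: g_lr = -0.973/3.29 = -0.2957; g_cld = -0.48/3.29 = -0.1459; g_pf = 0.269/3.29 = 0.08176.
Total gain g = -0.35984.
A = 1/(1 + 0.35984) = 0.74.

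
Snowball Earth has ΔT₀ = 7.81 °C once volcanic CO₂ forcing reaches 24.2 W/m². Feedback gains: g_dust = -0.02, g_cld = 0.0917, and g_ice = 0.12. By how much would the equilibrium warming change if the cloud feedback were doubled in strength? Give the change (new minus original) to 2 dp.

Original: g = 0.1917, ΔT = 7.81/(1−0.1917) = 9.6623 °C.
With doubled cloud: g' = 0.2834, ΔT' = 7.81/(1−0.2834) = 10.8987 °C.
Change = 10.8987 − 9.6623 = 1.24 °C.

1.24 °C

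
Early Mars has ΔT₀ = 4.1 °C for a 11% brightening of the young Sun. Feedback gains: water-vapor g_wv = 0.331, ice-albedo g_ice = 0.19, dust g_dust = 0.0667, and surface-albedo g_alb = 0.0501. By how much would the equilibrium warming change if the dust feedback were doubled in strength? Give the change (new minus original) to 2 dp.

2.56 °C

Original: g = 0.6378, ΔT = 4.1/(1−0.6378) = 11.3197 °C.
With doubled dust: g' = 0.7045, ΔT' = 4.1/(1−0.7045) = 13.8748 °C.
Change = 13.8748 − 11.3197 = 2.56 °C.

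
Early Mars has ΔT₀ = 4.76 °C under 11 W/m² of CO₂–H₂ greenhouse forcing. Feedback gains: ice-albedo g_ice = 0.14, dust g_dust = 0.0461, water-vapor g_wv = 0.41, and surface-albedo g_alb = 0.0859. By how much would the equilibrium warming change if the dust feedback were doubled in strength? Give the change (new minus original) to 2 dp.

2.54 °C

Original: g = 0.682, ΔT = 4.76/(1−0.682) = 14.9686 °C.
With doubled dust: g' = 0.7281, ΔT' = 4.76/(1−0.7281) = 17.5064 °C.
Change = 17.5064 − 14.9686 = 2.54 °C.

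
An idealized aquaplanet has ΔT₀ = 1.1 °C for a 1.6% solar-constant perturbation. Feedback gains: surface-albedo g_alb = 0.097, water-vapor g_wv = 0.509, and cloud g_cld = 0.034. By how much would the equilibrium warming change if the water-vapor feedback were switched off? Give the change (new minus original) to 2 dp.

-1.79 °C

Original: g = 0.64, ΔT = 1.1/(1−0.64) = 3.0556 °C.
Without water-vapor: g' = 0.131, ΔT' = 1.1/(1−0.131) = 1.2658 °C.
Change = 1.2658 − 3.0556 = -1.79 °C.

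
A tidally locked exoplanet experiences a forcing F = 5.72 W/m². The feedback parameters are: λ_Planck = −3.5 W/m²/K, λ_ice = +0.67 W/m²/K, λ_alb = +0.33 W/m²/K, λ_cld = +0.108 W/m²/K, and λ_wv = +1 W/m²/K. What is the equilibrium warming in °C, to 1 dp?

Net feedback parameter λ = (−3.5) + (+0.67) + (+0.33) + (+0.108) + (+1) = -1.392 W/m²/K.
ΔT = −F/λ = −5.72/(-1.392) = 4.1 °C.

4.1 °C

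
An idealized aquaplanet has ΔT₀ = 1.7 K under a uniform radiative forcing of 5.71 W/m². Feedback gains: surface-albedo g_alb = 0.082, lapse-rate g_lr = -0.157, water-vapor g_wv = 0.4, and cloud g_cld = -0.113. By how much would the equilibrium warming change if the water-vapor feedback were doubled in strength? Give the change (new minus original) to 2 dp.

2.22 K

Original: g = 0.212, ΔT = 1.7/(1−0.212) = 2.1574 K.
With doubled water-vapor: g' = 0.612, ΔT' = 1.7/(1−0.612) = 4.3814 K.
Change = 4.3814 − 2.1574 = 2.22 K.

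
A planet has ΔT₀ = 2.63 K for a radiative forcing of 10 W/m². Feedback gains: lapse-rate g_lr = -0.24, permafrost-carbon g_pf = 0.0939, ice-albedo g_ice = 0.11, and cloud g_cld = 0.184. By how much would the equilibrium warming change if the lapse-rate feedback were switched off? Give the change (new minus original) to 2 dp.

1.21 K

Original: g = 0.1479, ΔT = 2.63/(1−0.1479) = 3.0865 K.
Without lapse-rate: g' = 0.3879, ΔT' = 2.63/(1−0.3879) = 4.2967 K.
Change = 4.2967 − 3.0865 = 1.21 K.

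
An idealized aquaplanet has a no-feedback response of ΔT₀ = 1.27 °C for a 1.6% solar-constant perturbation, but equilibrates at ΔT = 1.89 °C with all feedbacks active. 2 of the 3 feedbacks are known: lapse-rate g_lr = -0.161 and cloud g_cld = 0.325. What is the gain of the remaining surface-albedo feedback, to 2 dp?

0.16

Amplification A = ΔT/ΔT₀ = 1.89/1.27 = 1.488.
Total gain g = 1 − 1/A = 1 − 1/1.488 = 0.328.
Known gains sum to -0.161 + 0.325 = 0.164.
g_alb = 0.328 − 0.164 = 0.16.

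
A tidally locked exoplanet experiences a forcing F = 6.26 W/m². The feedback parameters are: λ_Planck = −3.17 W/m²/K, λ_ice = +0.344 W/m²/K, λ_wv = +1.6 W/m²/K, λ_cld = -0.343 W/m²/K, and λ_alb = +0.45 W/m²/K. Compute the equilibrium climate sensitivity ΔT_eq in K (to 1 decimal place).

5.6 K

Net feedback parameter λ = (−3.17) + (+0.344) + (+1.6) + (-0.343) + (+0.45) = -1.119 W/m²/K.
ΔT = −F/λ = −6.26/(-1.119) = 5.6 K.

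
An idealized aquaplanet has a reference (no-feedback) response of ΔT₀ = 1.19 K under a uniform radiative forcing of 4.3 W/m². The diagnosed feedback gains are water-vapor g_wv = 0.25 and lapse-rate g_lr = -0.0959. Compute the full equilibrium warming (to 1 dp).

1.4 K

Total gain g = 0.25 − 0.0959 = 0.1541.
Amplification A = 1/(1 − 0.1541) = 1.182.
ΔT = 1.19 × 1.182 = 1.4 K.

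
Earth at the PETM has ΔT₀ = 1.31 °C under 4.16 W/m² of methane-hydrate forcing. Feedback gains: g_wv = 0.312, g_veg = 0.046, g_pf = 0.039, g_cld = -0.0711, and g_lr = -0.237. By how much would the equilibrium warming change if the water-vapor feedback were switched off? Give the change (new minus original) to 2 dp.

Original: g = 0.0889, ΔT = 1.31/(1−0.0889) = 1.4378 °C.
Without water-vapor: g' = -0.2231, ΔT' = 1.31/(1+0.2231) = 1.0710 °C.
Change = 1.0710 − 1.4378 = -0.37 °C.

-0.37 °C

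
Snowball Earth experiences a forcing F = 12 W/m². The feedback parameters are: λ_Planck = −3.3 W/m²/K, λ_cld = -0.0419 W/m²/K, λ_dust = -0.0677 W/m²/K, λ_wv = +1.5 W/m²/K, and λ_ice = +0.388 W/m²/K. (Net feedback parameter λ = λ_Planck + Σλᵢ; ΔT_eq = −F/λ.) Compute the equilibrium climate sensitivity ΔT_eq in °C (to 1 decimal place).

Net feedback parameter λ = (−3.3) + (-0.0419) + (-0.0677) + (+1.5) + (+0.388) = -1.5216 W/m²/K.
ΔT = −F/λ = −12/(-1.5216) = 7.9 °C.

7.9 °C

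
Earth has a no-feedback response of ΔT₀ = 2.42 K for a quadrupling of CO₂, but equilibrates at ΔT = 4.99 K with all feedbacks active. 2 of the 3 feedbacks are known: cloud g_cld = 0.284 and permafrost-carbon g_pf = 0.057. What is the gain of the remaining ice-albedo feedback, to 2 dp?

0.17

Amplification A = ΔT/ΔT₀ = 4.99/2.42 = 2.062.
Total gain g = 1 − 1/A = 1 − 1/2.062 = 0.515.
Known gains sum to 0.284 + 0.057 = 0.341.
g_ice = 0.515 − 0.341 = 0.17.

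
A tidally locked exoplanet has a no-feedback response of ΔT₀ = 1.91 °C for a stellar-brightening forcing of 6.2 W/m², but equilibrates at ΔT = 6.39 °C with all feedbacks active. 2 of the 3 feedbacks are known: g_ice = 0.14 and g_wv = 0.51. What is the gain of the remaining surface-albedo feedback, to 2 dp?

Amplification A = ΔT/ΔT₀ = 6.39/1.91 = 3.346.
Total gain g = 1 − 1/A = 1 − 1/3.346 = 0.7011.
Known gains sum to 0.14 + 0.51 = 0.65.
g_alb = 0.7011 − 0.65 = 0.05.

0.05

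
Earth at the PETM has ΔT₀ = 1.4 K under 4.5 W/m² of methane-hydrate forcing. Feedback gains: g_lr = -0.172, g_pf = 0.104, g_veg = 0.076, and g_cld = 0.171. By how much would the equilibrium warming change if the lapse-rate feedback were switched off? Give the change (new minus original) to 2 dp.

Original: g = 0.179, ΔT = 1.4/(1−0.179) = 1.7052 K.
Without lapse-rate: g' = 0.351, ΔT' = 1.4/(1−0.351) = 2.1572 K.
Change = 2.1572 − 1.7052 = 0.45 K.

0.45 K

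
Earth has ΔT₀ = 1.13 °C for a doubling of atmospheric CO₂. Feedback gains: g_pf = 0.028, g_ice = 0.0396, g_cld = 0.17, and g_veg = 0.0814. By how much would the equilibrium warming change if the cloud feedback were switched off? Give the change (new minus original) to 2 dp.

-0.33 °C

Original: g = 0.319, ΔT = 1.13/(1−0.319) = 1.6593 °C.
Without cloud: g' = 0.149, ΔT' = 1.13/(1−0.149) = 1.3278 °C.
Change = 1.3278 − 1.6593 = -0.33 °C.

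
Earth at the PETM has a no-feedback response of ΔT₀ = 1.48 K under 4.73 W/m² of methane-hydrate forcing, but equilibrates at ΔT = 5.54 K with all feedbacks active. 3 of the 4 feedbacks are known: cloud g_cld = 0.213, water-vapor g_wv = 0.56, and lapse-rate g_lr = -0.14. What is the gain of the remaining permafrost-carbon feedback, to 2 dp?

0.10

Amplification A = ΔT/ΔT₀ = 5.54/1.48 = 3.743.
Total gain g = 1 − 1/A = 1 − 1/3.743 = 0.7328.
Known gains sum to 0.213 + 0.56 − 0.14 = 0.633.
g_pf = 0.7328 − 0.633 = 0.10.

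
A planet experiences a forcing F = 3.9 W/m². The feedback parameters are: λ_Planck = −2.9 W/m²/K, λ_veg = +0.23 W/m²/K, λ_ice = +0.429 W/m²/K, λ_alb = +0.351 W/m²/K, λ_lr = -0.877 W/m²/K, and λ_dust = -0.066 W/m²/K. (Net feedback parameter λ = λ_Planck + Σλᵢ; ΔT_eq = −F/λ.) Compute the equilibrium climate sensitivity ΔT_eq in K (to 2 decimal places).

1.38 K

Net feedback parameter λ = (−2.9) + (+0.23) + (+0.429) + (+0.351) + (-0.877) + (-0.066) = -2.833 W/m²/K.
ΔT = −F/λ = −3.9/(-2.833) = 1.38 K.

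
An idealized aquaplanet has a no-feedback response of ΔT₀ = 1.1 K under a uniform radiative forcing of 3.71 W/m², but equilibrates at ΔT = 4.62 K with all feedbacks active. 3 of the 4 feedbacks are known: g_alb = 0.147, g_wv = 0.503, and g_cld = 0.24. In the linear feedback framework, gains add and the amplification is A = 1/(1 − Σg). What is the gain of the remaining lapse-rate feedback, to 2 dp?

-0.13

Amplification A = ΔT/ΔT₀ = 4.62/1.1 = 4.2.
Total gain g = 1 − 1/A = 1 − 1/4.2 = 0.7619.
Known gains sum to 0.147 + 0.503 + 0.24 = 0.89.
g_lr = 0.7619 − 0.89 = -0.13.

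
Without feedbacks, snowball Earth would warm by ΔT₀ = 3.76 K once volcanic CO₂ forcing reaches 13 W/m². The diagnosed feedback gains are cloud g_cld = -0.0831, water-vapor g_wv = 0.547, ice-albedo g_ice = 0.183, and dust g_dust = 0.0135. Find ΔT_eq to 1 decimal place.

Total gain g = -0.0831 + 0.547 + 0.183 + 0.0135 = 0.6604.
Amplification A = 1/(1 − 0.6604) = 2.945.
ΔT = 3.76 × 2.945 = 11.1 K.

11.1 K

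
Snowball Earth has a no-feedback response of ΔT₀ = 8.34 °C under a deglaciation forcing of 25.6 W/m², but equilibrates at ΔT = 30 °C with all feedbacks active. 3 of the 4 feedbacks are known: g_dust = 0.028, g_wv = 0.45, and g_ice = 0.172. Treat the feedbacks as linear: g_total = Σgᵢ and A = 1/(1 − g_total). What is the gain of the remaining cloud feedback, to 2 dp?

Amplification A = ΔT/ΔT₀ = 30/8.34 = 3.597.
Total gain g = 1 − 1/A = 1 − 1/3.597 = 0.722.
Known gains sum to 0.028 + 0.45 + 0.172 = 0.65.
g_cld = 0.722 − 0.65 = 0.07.

0.07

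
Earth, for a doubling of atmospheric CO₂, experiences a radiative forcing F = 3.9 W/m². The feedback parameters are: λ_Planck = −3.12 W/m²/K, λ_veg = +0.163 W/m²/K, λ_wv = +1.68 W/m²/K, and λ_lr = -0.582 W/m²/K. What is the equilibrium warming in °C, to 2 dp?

2.10 °C

Net feedback parameter λ = (−3.12) + (+0.163) + (+1.68) + (-0.582) = -1.859 W/m²/K.
ΔT = −F/λ = −3.9/(-1.859) = 2.10 °C.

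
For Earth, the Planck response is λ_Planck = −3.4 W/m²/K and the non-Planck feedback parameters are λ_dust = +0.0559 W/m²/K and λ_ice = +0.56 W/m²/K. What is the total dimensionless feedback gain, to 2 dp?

0.18

Convert to gains: g_dust = 0.0559/3.4 = 0.01644; g_ice = 0.56/3.4 = 0.1647.
Total gain g = 0.18114.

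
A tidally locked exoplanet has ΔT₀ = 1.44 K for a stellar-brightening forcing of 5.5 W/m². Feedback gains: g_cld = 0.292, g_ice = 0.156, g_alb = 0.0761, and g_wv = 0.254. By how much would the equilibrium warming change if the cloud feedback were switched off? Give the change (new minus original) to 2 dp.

Original: g = 0.7781, ΔT = 1.44/(1−0.7781) = 6.4894 K.
Without cloud: g' = 0.4861, ΔT' = 1.44/(1−0.4861) = 2.8021 K.
Change = 2.8021 − 6.4894 = -3.69 K.

-3.69 K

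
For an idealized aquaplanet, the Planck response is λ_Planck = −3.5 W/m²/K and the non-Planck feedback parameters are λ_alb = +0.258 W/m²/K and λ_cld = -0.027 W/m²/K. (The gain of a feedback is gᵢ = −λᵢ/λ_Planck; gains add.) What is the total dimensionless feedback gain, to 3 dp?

0.066

Convert to gains: g_alb = 0.258/3.5 = 0.07371; g_cld = -0.027/3.5 = -0.007714.
Total gain g = 0.065996.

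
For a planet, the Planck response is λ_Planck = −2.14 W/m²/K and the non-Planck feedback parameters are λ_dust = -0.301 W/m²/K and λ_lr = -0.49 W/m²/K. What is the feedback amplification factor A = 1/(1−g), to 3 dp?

Convert to gains: g_dust = -0.301/2.14 = -0.1407; g_lr = -0.49/2.14 = -0.229.
Total gain g = -0.3697.
A = 1/(1 + 0.3697) = 0.730.

0.730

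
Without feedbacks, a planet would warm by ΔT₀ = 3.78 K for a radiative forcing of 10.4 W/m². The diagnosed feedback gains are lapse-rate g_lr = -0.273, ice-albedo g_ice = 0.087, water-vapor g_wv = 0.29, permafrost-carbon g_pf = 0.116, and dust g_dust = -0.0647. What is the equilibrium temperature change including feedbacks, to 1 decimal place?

4.5 K

Total gain g = -0.273 + 0.087 + 0.29 + 0.116 − 0.0647 = 0.1553.
Amplification A = 1/(1 − 0.1553) = 1.184.
ΔT = 3.78 × 1.184 = 4.5 K.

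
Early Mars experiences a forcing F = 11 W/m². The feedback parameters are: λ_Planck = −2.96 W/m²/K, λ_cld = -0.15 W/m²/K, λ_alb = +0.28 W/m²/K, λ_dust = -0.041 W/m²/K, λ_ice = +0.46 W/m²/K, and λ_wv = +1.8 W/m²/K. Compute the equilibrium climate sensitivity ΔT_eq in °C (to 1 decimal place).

Net feedback parameter λ = (−2.96) + (-0.15) + (+0.28) + (-0.041) + (+0.46) + (+1.8) = -0.611 W/m²/K.
ΔT = −F/λ = −11/(-0.611) = 18.0 °C.

18.0 °C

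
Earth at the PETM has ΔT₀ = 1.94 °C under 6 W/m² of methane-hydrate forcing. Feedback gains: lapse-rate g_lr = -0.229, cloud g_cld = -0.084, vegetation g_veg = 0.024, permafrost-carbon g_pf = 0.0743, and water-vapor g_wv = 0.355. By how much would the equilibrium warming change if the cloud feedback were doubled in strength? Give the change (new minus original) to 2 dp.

Original: g = 0.1403, ΔT = 1.94/(1−0.1403) = 2.2566 °C.
With doubled cloud: g' = 0.0563, ΔT' = 1.94/(1−0.0563) = 2.0557 °C.
Change = 2.0557 − 2.2566 = -0.20 °C.

-0.20 °C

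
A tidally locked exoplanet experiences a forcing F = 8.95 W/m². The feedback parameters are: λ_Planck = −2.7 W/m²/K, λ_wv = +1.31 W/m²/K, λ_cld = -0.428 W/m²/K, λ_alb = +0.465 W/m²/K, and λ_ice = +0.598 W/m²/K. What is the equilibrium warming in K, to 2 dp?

11.85 K

Net feedback parameter λ = (−2.7) + (+1.31) + (-0.428) + (+0.465) + (+0.598) = -0.755 W/m²/K.
ΔT = −F/λ = −8.95/(-0.755) = 11.85 K.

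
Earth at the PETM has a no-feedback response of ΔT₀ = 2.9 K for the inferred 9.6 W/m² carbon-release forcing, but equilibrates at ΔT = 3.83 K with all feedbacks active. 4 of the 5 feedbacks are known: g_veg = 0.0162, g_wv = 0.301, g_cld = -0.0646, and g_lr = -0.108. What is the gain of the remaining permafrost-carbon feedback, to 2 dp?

Amplification A = ΔT/ΔT₀ = 3.83/2.9 = 1.321.
Total gain g = 1 − 1/A = 1 − 1/1.321 = 0.243.
Known gains sum to 0.0162 + 0.301 − 0.0646 − 0.108 = 0.1446.
g_pf = 0.243 − 0.1446 = 0.10.

0.10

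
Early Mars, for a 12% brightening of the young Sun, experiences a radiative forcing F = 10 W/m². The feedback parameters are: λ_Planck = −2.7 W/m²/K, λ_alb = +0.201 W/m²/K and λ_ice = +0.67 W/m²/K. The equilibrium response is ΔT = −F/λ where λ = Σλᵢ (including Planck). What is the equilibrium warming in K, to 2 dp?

5.47 K

Net feedback parameter λ = (−2.7) + (+0.201) + (+0.67) = -1.829 W/m²/K.
ΔT = −F/λ = −10/(-1.829) = 5.47 K.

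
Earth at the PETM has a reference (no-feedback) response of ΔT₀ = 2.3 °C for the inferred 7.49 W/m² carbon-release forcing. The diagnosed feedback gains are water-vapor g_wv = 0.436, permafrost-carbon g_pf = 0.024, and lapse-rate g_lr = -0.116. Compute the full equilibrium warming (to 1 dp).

Total gain g = 0.436 + 0.024 − 0.116 = 0.344.
Amplification A = 1/(1 − 0.344) = 1.524.
ΔT = 2.3 × 1.524 = 3.5 °C.

3.5 °C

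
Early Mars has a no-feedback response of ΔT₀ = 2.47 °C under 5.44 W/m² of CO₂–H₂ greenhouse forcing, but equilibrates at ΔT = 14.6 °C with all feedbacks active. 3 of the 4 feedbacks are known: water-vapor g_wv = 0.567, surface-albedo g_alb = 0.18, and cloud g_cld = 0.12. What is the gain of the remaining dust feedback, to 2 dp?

-0.04

Amplification A = ΔT/ΔT₀ = 14.6/2.47 = 5.911.
Total gain g = 1 − 1/A = 1 − 1/5.911 = 0.8308.
Known gains sum to 0.567 + 0.18 + 0.12 = 0.867.
g_dust = 0.8308 − 0.867 = -0.04.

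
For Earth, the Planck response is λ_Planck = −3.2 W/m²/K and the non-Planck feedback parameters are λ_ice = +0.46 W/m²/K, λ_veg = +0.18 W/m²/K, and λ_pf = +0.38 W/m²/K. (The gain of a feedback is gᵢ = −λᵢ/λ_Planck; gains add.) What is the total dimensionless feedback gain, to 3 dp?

Convert to gains: g_ice = 0.46/3.2 = 0.1437; g_veg = 0.18/3.2 = 0.05625; g_pf = 0.38/3.2 = 0.1187.
Total gain g = 0.31865.

0.319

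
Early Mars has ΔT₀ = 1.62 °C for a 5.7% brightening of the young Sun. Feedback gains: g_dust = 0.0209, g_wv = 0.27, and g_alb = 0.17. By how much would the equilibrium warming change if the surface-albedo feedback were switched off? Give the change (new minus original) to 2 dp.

-0.72 °C

Original: g = 0.4609, ΔT = 1.62/(1−0.4609) = 3.0050 °C.
Without surface-albedo: g' = 0.2909, ΔT' = 1.62/(1−0.2909) = 2.2846 °C.
Change = 2.2846 − 3.0050 = -0.72 °C.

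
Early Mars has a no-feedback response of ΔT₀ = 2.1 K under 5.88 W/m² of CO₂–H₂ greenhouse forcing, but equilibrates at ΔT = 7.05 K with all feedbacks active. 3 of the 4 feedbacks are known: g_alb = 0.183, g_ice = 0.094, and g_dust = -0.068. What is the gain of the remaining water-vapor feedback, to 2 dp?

Amplification A = ΔT/ΔT₀ = 7.05/2.1 = 3.357.
Total gain g = 1 − 1/A = 1 − 1/3.357 = 0.7021.
Known gains sum to 0.183 + 0.094 − 0.068 = 0.209.
g_wv = 0.7021 − 0.209 = 0.49.

0.49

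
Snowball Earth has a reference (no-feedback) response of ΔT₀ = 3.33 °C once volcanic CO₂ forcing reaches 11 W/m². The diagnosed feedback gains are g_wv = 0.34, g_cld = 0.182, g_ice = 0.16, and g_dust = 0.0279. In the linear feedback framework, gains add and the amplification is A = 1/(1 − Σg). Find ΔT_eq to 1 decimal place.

Total gain g = 0.34 + 0.182 + 0.16 + 0.0279 = 0.7099.
Amplification A = 1/(1 − 0.7099) = 3.447.
ΔT = 3.33 × 3.447 = 11.5 °C.

11.5 °C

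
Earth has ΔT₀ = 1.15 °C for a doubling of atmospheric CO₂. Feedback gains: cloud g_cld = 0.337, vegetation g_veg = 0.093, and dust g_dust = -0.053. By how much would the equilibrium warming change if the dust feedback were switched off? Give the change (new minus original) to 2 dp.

Original: g = 0.377, ΔT = 1.15/(1−0.377) = 1.8459 °C.
Without dust: g' = 0.43, ΔT' = 1.15/(1−0.43) = 2.0175 °C.
Change = 2.0175 − 1.8459 = 0.17 °C.

0.17 °C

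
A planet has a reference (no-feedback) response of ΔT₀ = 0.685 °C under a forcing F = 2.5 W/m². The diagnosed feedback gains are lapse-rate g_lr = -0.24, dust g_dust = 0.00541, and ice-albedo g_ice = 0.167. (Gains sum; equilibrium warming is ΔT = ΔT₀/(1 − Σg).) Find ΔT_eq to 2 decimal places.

Total gain g = -0.24 + 0.00541 + 0.167 = -0.06759.
Amplification A = 1/(1 + 0.06759) = 0.9367.
ΔT = 0.685 × 0.9367 = 0.64 °C.

0.64 °C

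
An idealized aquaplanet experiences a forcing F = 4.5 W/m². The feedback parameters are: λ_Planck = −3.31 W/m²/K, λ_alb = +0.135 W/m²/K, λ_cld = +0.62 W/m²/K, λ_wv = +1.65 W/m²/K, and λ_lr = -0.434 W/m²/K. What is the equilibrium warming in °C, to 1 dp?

Net feedback parameter λ = (−3.31) + (+0.135) + (+0.62) + (+1.65) + (-0.434) = -1.339 W/m²/K.
ΔT = −F/λ = −4.5/(-1.339) = 3.4 °C.

3.4 °C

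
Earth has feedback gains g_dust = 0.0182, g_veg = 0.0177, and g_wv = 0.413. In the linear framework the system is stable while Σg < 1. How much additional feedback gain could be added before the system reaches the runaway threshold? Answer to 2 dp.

0.55

Current total gain = 0.0182 + 0.0177 + 0.413 = 0.4489.
Margin to runaway = 1 − 0.4489 = 0.55.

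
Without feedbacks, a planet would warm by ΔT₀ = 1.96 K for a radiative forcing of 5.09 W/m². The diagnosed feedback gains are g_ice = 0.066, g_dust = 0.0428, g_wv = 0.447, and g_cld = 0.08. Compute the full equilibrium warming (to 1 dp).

Total gain g = 0.066 + 0.0428 + 0.447 + 0.08 = 0.6358.
Amplification A = 1/(1 − 0.6358) = 2.746.
ΔT = 1.96 × 2.746 = 5.4 K.

5.4 K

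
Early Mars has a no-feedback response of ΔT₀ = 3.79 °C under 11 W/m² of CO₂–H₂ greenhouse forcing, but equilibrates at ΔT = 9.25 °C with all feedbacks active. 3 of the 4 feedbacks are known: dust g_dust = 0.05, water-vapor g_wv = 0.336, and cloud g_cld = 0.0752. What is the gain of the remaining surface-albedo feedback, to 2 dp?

0.13

Amplification A = ΔT/ΔT₀ = 9.25/3.79 = 2.441.
Total gain g = 1 − 1/A = 1 − 1/2.441 = 0.5903.
Known gains sum to 0.05 + 0.336 + 0.0752 = 0.4612.
g_alb = 0.5903 − 0.4612 = 0.13.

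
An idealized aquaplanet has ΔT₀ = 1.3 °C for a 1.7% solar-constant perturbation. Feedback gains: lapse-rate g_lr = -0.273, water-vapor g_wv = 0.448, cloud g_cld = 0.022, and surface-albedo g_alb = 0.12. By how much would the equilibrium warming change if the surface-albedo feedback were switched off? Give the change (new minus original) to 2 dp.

-0.28 °C

Original: g = 0.317, ΔT = 1.3/(1−0.317) = 1.9034 °C.
Without surface-albedo: g' = 0.197, ΔT' = 1.3/(1−0.197) = 1.6189 °C.
Change = 1.6189 − 1.9034 = -0.28 °C.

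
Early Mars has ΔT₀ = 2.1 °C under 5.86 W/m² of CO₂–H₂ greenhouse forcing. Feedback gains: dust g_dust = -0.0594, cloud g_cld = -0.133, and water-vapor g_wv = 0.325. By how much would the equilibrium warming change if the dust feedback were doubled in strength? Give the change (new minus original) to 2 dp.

-0.16 °C

Original: g = 0.1326, ΔT = 2.1/(1−0.1326) = 2.4210 °C.
With doubled dust: g' = 0.0732, ΔT' = 2.1/(1−0.0732) = 2.2659 °C.
Change = 2.2659 − 2.4210 = -0.16 °C.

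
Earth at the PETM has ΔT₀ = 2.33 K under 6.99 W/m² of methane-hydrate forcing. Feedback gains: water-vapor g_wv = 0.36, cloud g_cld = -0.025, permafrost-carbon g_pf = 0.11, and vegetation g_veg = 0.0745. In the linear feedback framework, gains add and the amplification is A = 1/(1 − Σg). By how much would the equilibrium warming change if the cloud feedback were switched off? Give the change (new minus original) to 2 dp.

Original: g = 0.5195, ΔT = 2.33/(1−0.5195) = 4.8491 K.
Without cloud: g' = 0.5445, ΔT' = 2.33/(1−0.5445) = 5.1153 K.
Change = 5.1153 − 4.8491 = 0.27 K.

0.27 K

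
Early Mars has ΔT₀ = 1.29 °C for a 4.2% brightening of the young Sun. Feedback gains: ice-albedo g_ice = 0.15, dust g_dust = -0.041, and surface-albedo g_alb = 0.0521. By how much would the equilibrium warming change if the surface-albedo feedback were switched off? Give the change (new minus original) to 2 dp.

Original: g = 0.1611, ΔT = 1.29/(1−0.1611) = 1.5377 °C.
Without surface-albedo: g' = 0.109, ΔT' = 1.29/(1−0.109) = 1.4478 °C.
Change = 1.4478 − 1.5377 = -0.09 °C.

-0.09 °C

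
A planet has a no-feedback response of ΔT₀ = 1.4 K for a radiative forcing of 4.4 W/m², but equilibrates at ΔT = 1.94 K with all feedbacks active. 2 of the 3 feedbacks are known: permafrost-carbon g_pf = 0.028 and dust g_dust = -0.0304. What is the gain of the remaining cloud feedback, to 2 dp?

0.28

Amplification A = ΔT/ΔT₀ = 1.94/1.4 = 1.386.
Total gain g = 1 − 1/A = 1 − 1/1.386 = 0.2785.
Known gains sum to 0.028 − 0.0304 = -0.0024.
g_cld = 0.2785 + 0.0024 = 0.28.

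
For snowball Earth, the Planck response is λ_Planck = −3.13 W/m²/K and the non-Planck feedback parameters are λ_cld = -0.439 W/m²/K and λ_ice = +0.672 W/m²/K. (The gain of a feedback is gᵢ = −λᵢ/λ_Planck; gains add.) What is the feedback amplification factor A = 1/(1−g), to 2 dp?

1.08

Convert to gains: g_cld = -0.439/3.13 = -0.1403; g_ice = 0.672/3.13 = 0.2147.
Total gain g = 0.0744.
A = 1/(1 − 0.0744) = 1.08.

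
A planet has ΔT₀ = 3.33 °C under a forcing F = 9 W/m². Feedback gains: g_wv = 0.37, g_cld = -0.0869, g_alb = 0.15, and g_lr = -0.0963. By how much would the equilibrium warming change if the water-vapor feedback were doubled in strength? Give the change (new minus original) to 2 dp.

6.34 °C

Original: g = 0.3368, ΔT = 3.33/(1−0.3368) = 5.0211 °C.
With doubled water-vapor: g' = 0.7068, ΔT' = 3.33/(1−0.7068) = 11.3574 °C.
Change = 11.3574 − 5.0211 = 6.34 °C.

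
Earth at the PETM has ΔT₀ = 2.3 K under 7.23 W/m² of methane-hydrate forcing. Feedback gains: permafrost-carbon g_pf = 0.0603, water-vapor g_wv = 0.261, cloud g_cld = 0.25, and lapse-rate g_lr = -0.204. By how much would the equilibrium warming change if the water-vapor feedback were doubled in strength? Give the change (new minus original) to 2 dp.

Original: g = 0.3673, ΔT = 2.3/(1−0.3673) = 3.6352 K.
With doubled water-vapor: g' = 0.6283, ΔT' = 2.3/(1−0.6283) = 6.1878 K.
Change = 6.1878 − 3.6352 = 2.55 K.

2.55 K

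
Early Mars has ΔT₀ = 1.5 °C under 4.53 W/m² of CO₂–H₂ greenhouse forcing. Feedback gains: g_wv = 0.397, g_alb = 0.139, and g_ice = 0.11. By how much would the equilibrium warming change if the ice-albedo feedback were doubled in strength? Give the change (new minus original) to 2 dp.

1.91 °C

Original: g = 0.646, ΔT = 1.5/(1−0.646) = 4.2373 °C.
With doubled ice-albedo: g' = 0.756, ΔT' = 1.5/(1−0.756) = 6.1475 °C.
Change = 6.1475 − 4.2373 = 1.91 °C.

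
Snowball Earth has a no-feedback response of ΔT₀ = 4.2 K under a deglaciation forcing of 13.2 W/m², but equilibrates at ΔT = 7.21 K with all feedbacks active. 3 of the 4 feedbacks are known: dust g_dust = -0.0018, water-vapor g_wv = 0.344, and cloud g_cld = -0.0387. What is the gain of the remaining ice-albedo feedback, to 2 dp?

0.11

Amplification A = ΔT/ΔT₀ = 7.21/4.2 = 1.717.
Total gain g = 1 − 1/A = 1 − 1/1.717 = 0.4176.
Known gains sum to -0.0018 + 0.344 − 0.0387 = 0.3035.
g_ice = 0.4176 − 0.3035 = 0.11.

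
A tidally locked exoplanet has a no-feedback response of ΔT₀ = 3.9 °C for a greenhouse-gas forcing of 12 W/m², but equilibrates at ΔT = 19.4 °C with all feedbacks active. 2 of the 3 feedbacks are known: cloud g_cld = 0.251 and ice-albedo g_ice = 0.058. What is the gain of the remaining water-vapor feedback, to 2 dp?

Amplification A = ΔT/ΔT₀ = 19.4/3.9 = 4.974.
Total gain g = 1 − 1/A = 1 − 1/4.974 = 0.799.
Known gains sum to 0.251 + 0.058 = 0.309.
g_wv = 0.799 − 0.309 = 0.49.

0.49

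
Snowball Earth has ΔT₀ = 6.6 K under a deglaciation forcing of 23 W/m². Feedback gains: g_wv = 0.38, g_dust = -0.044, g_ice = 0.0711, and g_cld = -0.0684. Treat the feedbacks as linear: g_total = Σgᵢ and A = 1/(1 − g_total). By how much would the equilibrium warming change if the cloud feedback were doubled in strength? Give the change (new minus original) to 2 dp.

Original: g = 0.3387, ΔT = 6.6/(1−0.3387) = 9.9803 K.
With doubled cloud: g' = 0.2703, ΔT' = 6.6/(1−0.2703) = 9.0448 K.
Change = 9.0448 − 9.9803 = -0.94 K.

-0.94 K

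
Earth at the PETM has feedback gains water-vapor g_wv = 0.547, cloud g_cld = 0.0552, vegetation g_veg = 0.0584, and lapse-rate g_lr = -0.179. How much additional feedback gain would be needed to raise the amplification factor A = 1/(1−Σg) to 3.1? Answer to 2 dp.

Current total gain = 0.4816.
Target gain for A = 3.1: g* = 1 − 1/3.1 = 0.6774.
Additional gain needed = 0.6774 − 0.4816 = 0.20.

0.20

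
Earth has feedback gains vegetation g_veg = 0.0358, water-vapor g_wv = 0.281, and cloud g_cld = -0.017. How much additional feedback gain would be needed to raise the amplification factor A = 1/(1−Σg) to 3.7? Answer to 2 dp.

Current total gain = 0.2998.
Target gain for A = 3.7: g* = 1 − 1/3.7 = 0.7297.
Additional gain needed = 0.7297 − 0.2998 = 0.43.

0.43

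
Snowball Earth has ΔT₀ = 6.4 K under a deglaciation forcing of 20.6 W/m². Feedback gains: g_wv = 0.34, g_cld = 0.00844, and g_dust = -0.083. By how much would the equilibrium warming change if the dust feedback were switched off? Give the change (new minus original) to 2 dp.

Original: g = 0.26544, ΔT = 6.4/(1−0.26544) = 8.7127 K.
Without dust: g' = 0.34844, ΔT' = 6.4/(1−0.34844) = 9.8226 K.
Change = 9.8226 − 8.7127 = 1.11 K.

1.11 K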